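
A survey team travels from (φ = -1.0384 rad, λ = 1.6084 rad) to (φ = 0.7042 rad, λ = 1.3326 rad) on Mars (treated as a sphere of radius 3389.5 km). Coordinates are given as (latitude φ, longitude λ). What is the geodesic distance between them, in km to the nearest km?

5957 km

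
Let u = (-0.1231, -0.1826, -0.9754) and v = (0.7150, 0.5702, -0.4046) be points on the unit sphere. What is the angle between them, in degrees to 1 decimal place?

u·v = 0.2025; |u| = 1.0000, |v| = 1.0000.
cos θ = (u·v)/(|u||v|) = 0.2025, so θ = 78.3°.

78.3°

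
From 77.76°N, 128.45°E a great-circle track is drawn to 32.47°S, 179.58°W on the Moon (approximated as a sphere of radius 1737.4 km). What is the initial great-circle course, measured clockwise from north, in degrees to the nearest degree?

133°

With φ₁ = 1.3572, φ₂ = -0.5667, Δλ = 0.9070 rad, the forward-azimuth formula gives
θ = atan2( sin Δλ cos φ₂ , cos φ₁ sin φ₂ − sin φ₁ cos φ₂ cos Δλ ) = atan2(0.6646, -0.6218) = 133.10°.
So the initial bearing is 133°.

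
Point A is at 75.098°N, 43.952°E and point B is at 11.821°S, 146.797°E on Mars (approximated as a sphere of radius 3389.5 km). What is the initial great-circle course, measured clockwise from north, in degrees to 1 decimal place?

With φ₁ = 1.3107, φ₂ = -0.2063, Δλ = 1.7950 rad, the forward-azimuth formula gives
θ = atan2( sin Δλ cos φ₂ , cos φ₁ sin φ₂ − sin φ₁ cos φ₂ cos Δλ ) = atan2(0.9543, 0.1576) = 80.62°.
So the initial bearing is 80.6°.

80.6°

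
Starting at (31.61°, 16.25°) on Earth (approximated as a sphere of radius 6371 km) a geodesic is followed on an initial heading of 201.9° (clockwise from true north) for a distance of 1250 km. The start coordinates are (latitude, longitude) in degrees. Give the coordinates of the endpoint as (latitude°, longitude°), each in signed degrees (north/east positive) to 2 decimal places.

21.10°, 11.78°

Angular distance δ = d/R = 1250/6371 = 0.19620 rad; initial bearing θ = 3.5238 rad.
sin φ₂ = sin φ₁ cos δ + cos φ₁ sin δ cos θ = (0.5241)(0.9808) + (0.8516)(0.1949)(-0.9278) = 0.3600, so φ₂ = 21.10°.
Δλ = atan2(sin θ sin δ cos φ₁, cos δ − sin φ₁ sin φ₂) = atan2(-0.0619, 0.7921) = -4.470°.
λ₂ = 16.250° − 4.470° = 11.78°.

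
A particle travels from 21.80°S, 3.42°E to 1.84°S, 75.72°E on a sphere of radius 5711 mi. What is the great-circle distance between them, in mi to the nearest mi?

7266 mi

With latitudes φ₁ = -21.800°, φ₂ = -1.840° and longitude difference Δλ = 72.300°:
Haversine: a = sin²(Δφ/2) + cos φ₁ cos φ₂ sin²(Δλ/2) = 0.0300 + (0.9285)(0.9995)(0.3480) = 0.35297.
Central angle c = 2·arcsin(√a) = 1.27232 rad.
Distance = R·c = 5711 × 1.2723 ≈ 7266 mi.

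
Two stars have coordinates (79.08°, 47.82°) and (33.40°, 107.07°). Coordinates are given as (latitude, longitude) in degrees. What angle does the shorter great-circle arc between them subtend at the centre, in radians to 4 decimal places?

Let φ₁ = 1.3802 rad, φ₂ = 0.5829 rad, and Δλ = 1.0341 rad.
cos c = sin φ₁ sin φ₂ + cos φ₁ cos φ₂ cos Δλ = (0.9819)(0.5505) + (0.1894)(0.8348)(0.5113) = 0.62138,
so c = arccos(0.62138) = 0.90030 rad.
So the angular separation is 0.9003 rad.

0.9003 rad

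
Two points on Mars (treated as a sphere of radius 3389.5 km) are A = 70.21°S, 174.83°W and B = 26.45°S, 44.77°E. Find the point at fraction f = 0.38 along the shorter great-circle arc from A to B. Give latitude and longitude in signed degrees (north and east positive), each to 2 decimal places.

-72.20°, 77.70°

Central angle δ = 1.3842 rad. Interpolating on the sphere with fraction f = 0.38:
P = [sin((1−f)δ)·A + sin(fδ)·B] / sin δ = 0.7700·A + 0.5109·B in Cartesian coordinates,
giving P = (0.0651, 0.2987, -0.9521), i.e. latitude -72.20°, longitude 77.70°.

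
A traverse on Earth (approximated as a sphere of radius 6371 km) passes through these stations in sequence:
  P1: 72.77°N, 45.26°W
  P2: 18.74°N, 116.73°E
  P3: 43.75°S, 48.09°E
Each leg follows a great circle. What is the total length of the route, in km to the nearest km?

Leg P1→P2: central angle 1.5307 rad, distance 9752.0 km.
Leg P2→P3: central angle 1.5438 rad, distance 9835.6 km.
Total: 9752.0 + 9835.6 ≈ 19588 km.

19588 km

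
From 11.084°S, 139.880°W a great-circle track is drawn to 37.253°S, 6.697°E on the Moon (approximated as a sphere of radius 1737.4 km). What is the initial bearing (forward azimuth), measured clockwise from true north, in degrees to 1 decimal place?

Δλ = 146.577° = 2.5583 rad.
y = sin Δλ · cos φ₂ = (0.5508)(0.7960) = 0.4384
x = cos φ₁ sin φ₂ − sin φ₁ cos φ₂ cos Δλ = (0.9813)(-0.6053) − (-0.1922)(0.7960)(-0.8346) = -0.7218
θ = atan2(y, x) = 148.72°, so the bearing is 148.7°.

148.7°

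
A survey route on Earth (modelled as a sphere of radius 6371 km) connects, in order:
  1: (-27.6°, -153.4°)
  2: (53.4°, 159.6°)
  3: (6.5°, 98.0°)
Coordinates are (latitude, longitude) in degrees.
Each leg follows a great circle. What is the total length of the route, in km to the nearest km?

Leg 1→2: central angle 1.5824 rad, distance 10081.4 km.
Leg 2→3: central angle 1.1889 rad, distance 7574.8 km.
Total: 10081.4 + 7574.8 ≈ 17656 km.

17656 km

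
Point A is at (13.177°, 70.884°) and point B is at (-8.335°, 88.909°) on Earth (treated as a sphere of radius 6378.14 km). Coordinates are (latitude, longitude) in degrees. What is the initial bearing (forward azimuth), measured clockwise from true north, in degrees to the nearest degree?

Δλ = 18.025° = 0.3146 rad.
y = sin Δλ · cos φ₂ = (0.3094)(0.9894) = 0.3062
x = cos φ₁ sin φ₂ − sin φ₁ cos φ₂ cos Δλ = (0.9737)(-0.1450) − (0.2280)(0.9894)(0.9509) = -0.3556
θ = atan2(y, x) = 139.27°, so the bearing is 139°.

139°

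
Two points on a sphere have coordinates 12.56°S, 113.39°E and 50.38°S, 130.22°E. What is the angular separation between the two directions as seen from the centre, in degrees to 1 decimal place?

40.2°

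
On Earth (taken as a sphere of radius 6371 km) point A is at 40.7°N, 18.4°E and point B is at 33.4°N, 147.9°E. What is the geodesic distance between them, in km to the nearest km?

In radians: φ₁ = 0.7103, φ₂ = 0.5829, Δλ = 129.500° = 2.2602 rad.
cos c = sin φ₁ sin φ₂ + cos φ₁ cos φ₂ cos Δλ = (0.6521)(0.5505) + (0.7581)(0.8348)(-0.6361) = -0.04362,
so c = arccos(-0.04362) = 1.61443 rad.
Distance = R·c = 6371 × 1.6144 ≈ 10286 km.

10286 km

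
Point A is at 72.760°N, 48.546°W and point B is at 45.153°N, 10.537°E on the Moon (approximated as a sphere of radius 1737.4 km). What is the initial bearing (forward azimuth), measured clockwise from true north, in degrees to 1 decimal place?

With φ₁ = 1.2699, φ₂ = 0.7881, Δλ = 1.0312 rad, the forward-azimuth formula gives
θ = atan2( sin Δλ cos φ₂ , cos φ₁ sin φ₂ − sin φ₁ cos φ₂ cos Δλ ) = atan2(0.6050, -0.1359) = 102.66°.
So the initial bearing is 102.7°.

102.7°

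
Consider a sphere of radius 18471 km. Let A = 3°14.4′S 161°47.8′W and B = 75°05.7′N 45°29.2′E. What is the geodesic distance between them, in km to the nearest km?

34311 km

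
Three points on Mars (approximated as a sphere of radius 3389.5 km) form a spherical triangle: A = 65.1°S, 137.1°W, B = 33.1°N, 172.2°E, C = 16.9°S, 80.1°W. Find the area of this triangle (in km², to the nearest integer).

Side lengths (central angles): a = 1.9850, b = 1.0666, c = 1.8462 rad; semiperimeter s = 2.4489.
By l'Huilier's theorem, tan(E/4) = √[tan(s/2) tan((s−a)/2) tan((s−b)/2) tan((s−c)/2)], giving spherical excess E = 1.5572 rad.
Area = E·R² = 1.5572 × (3389.5)² ≈ 17890178 km².

17890178 km²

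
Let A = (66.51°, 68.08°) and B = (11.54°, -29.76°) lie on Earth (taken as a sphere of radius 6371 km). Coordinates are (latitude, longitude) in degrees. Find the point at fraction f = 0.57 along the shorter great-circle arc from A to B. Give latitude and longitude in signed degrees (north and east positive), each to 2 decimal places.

The central angle between A and B is δ = 1.4402 rad.
With f = 0.57, the slerp weights are sin((1−f)δ)/sin δ = 0.5854 and sin(fδ)/sin δ = 0.7381.
Weighted sum of the unit vectors: (0.5854)·(0.1488,0.3698,0.9171) + (0.7381)·(0.8506,-0.4863,0.2001) = (0.7149, -0.1425, 0.6846).
Converting back: φ = atan2(z, √(x²+y²)) = 43.20°, λ = atan2(y, x) = -11.27°.

43.20°, -11.27°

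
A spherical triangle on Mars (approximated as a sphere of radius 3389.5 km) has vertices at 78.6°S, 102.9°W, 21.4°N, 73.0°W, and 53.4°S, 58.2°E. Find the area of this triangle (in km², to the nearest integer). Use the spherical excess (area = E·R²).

Side lengths (central angles): a = 2.2897, b = 0.8292, c = 1.7703 rad; semiperimeter s = 2.4446.
By l'Huilier's theorem, tan(E/4) = √[tan(s/2) tan((s−a)/2) tan((s−b)/2) tan((s−c)/2)], giving spherical excess E = 1.0912 rad.
Area = E·R² = 1.0912 × (3389.5)² ≈ 12535914 km².

12535914 km²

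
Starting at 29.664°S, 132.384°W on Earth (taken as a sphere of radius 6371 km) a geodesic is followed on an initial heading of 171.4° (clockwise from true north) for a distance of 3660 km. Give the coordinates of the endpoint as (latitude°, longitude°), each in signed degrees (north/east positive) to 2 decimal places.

Angular distance δ = d/R = 3660/6371 = 0.57448 rad; initial bearing θ = 2.9915 rad.
sin φ₂ = sin φ₁ cos δ + cos φ₁ sin δ cos θ = (-0.4949)(0.8395) + (0.8689)(0.5434)(-0.9888) = -0.8823, so φ₂ = -61.93°.
Δλ = atan2(sin θ sin δ cos φ₁, cos δ − sin φ₁ sin φ₂) = atan2(0.0706, 0.4028) = 9.943°.
λ₂ = -132.384° + 9.943° = -122.44°.

-61.93°, -122.44°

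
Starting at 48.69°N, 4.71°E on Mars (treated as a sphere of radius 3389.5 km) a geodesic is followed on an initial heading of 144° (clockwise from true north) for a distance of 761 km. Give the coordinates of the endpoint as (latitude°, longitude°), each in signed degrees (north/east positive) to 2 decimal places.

37.84°, 14.25°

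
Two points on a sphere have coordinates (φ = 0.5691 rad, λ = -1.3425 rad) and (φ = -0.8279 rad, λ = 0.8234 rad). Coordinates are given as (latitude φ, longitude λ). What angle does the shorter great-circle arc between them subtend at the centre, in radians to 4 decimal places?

Let φ₁ = 0.5691 rad, φ₂ = -0.8279 rad, and Δλ = 2.1659 rad.
cos c = sin φ₁ sin φ₂ + cos φ₁ cos φ₂ cos Δλ = (0.5389)(-0.7365) + (0.8424)(0.6764)(-0.5606) = -0.71632,
so c = arccos(-0.71632) = 2.36931 rad.
So the angular separation is 2.3693 rad.

2.3693 rad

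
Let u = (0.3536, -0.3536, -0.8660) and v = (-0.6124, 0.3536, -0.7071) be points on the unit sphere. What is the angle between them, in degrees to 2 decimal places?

74.29°

u·v = 0.2708; |u| = 1.0000, |v| = 1.0000.
cos θ = (u·v)/(|u||v|) = 0.2708, so θ = 74.29°.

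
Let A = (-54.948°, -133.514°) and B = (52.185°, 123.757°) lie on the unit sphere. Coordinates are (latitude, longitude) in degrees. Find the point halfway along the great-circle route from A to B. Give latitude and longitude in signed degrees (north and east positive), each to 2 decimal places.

The central angle between A and B is δ = 2.3808 rad.
With f = 0.5, the slerp weights are sin((1−f)δ)/sin δ = 1.3467 and sin(fδ)/sin δ = 1.3467.
Weighted sum of the unit vectors: (1.3467)·(-0.3954,-0.4165,-0.8186) + (1.3467)·(-0.3407,0.5097,0.7900) = (-0.9913, 0.1256, -0.0386).
Converting back: φ = atan2(z, √(x²+y²)) = -2.21°, λ = atan2(y, x) = 172.78°.

-2.21°, 172.78°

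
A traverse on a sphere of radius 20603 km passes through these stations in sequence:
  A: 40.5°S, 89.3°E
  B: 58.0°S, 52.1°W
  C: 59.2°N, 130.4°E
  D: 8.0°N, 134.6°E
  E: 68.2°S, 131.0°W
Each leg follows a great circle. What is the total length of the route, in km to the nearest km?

Leg A→B: central angle 1.3327 rad, distance 27457.8 km.
Leg B→C: central angle 3.1107 rad, distance 64089.5 km.
Leg C→D: central angle 0.8954 rad, distance 18447.0 km.
Leg D→E: central angle 1.7289 rad, distance 35620.3 km.
Total: 27457.8 + 64089.5 + 18447.0 + 35620.3 ≈ 145614 km.

145614 km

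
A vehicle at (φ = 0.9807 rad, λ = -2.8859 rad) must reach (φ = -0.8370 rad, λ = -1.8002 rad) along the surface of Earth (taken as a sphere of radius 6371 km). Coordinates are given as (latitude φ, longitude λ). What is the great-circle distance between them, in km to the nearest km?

12933 km

Let φ₁ = 0.9807 rad, φ₂ = -0.8370 rad, and Δλ = 1.0857 rad.
cos c = sin φ₁ sin φ₂ + cos φ₁ cos φ₂ cos Δλ = (0.8309)(-0.7426) + (0.5564)(0.6697)(0.4663) = -0.44329,
so c = arccos(-0.44329) = 2.03006 rad.
Distance = R·c = 6371 × 2.0301 ≈ 12933 km.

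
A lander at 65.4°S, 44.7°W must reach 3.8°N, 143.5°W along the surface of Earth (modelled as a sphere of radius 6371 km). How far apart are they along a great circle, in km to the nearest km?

10798 km

Let φ₁ = -1.1414 rad, φ₂ = 0.0663 rad, and Δλ = -1.7244 rad.
cos c = sin φ₁ sin φ₂ + cos φ₁ cos φ₂ cos Δλ = (-0.9092)(0.0663) + (0.4163)(0.9978)(-0.1530) = -0.12380,
so c = arccos(-0.12380) = 1.69492 rad.
Distance = R·c = 6371 × 1.6949 ≈ 10798 km.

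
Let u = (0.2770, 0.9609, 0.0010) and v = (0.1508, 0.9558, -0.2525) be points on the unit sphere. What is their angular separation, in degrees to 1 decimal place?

16.3°

u·v = 0.9599; |u| = 1.0000, |v| = 1.0000.
cos θ = (u·v)/(|u||v|) = 0.9599, so θ = 16.3°.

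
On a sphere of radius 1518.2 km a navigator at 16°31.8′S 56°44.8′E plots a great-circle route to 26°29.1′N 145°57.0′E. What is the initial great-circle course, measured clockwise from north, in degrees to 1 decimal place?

64.3°

Δλ = 89.203° = 1.5569 rad.
y = sin Δλ · cos φ₂ = (0.9999)(0.8951) = 0.8950
x = cos φ₁ sin φ₂ − sin φ₁ cos φ₂ cos Δλ = (0.9587)(0.4460) − (-0.2845)(0.8951)(0.0139) = 0.4311
θ = atan2(y, x) = 64.28°, so the bearing is 64.3°.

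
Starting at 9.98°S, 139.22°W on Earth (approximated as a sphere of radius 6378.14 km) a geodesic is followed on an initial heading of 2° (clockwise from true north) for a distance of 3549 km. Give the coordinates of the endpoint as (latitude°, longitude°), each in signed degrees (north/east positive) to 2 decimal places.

21.88°, -138.08°

Angular distance δ = d/R = 3549/6378.14 = 0.55643 rad; initial bearing θ = 0.0349 rad.
sin φ₂ = sin φ₁ cos δ + cos φ₁ sin δ cos θ = (-0.1733)(0.8491) + (0.9849)(0.5282)(0.9994) = 0.3727, so φ₂ = 21.88°.
Δλ = atan2(sin θ sin δ cos φ₁, cos δ − sin φ₁ sin φ₂) = atan2(0.0182, 0.9137) = 1.138°.
λ₂ = -139.220° + 1.138° = -138.08°.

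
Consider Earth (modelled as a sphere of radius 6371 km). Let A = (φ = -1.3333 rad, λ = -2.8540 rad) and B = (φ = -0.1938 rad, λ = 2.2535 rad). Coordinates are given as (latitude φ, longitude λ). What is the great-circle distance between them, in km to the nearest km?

With latitudes φ₁ = -76.392°, φ₂ = -11.104° and longitude difference Δλ = -67.362°:
cos c = sin φ₁ sin φ₂ + cos φ₁ cos φ₂ cos Δλ = (-0.9719)(-0.1926) + (0.2353)(0.9813)(0.3849) = 0.27605,
so c = arccos(0.27605) = 1.29112 rad.
Distance = R·c = 6371 × 1.2911 ≈ 8226 km.

8226 km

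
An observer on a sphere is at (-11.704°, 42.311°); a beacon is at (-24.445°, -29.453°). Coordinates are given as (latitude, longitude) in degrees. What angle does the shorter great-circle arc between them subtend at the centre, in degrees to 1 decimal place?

68.7°

With latitudes φ₁ = -11.704°, φ₂ = -24.445° and longitude difference Δλ = -71.764°:
Haversine: a = sin²(Δφ/2) + cos φ₁ cos φ₂ sin²(Δλ/2) = 0.0123 + (0.9792)(0.9104)(0.3435) = 0.31855.
Central angle c = 2·arcsin(√a) = 1.19942 rad.
So the angular separation is 68.7°.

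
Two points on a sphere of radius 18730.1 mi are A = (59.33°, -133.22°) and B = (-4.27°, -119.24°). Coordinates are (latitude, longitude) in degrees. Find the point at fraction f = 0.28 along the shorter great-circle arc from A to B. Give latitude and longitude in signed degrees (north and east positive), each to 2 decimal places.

41.69°, -126.86°

Central angle δ = 1.1268 rad. Interpolating on the sphere with fraction f = 0.28:
P = [sin((1−f)δ)·A + sin(fδ)·B] / sin δ = 0.8030·A + 0.3436·B in Cartesian coordinates,
giving P = (-0.4479, -0.5975, 0.6651), i.e. latitude 41.69°, longitude -126.86°.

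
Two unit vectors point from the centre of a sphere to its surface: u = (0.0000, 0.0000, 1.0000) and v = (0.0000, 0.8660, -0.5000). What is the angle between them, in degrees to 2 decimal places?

u·v = -0.5000; |u| = 1.0000, |v| = 1.0000.
cos θ = (u·v)/(|u||v|) = -0.5000, so θ = 120.00°.

120.00°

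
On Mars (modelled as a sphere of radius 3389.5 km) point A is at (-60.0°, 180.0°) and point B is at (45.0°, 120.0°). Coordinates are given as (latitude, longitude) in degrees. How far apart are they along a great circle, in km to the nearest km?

6852 km

Let φ₁ = -1.0472 rad, φ₂ = 0.7854 rad, and Δλ = -1.0472 rad.
Haversine: a = sin²(Δφ/2) + cos φ₁ cos φ₂ sin²(Δλ/2) = 0.6294 + (0.5000)(0.7071)(0.2500) = 0.71780.
Central angle c = 2·arcsin(√a) = 2.02150 rad.
Distance = R·c = 3389.5 × 2.0215 ≈ 6852 km.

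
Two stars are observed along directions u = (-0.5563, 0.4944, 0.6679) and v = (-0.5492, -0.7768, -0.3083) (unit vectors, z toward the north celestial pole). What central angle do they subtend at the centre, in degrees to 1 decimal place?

u·v = -0.2844; |u| = 1.0000, |v| = 1.0000.
cos θ = (u·v)/(|u||v|) = -0.2844, so θ = 106.5°.

106.5°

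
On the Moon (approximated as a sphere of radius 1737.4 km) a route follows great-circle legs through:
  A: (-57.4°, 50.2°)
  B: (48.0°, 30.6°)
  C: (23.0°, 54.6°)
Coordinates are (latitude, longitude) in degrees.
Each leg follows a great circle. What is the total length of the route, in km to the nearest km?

4188 km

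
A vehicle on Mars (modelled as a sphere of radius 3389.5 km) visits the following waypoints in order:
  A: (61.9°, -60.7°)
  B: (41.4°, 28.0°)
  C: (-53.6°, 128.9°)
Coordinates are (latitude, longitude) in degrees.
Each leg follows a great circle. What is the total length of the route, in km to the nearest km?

10755 km

Leg A→B: central angle 0.9380 rad, distance 3179.5 km.
Leg B→C: central angle 2.2350 rad, distance 7575.6 km.
Total: 3179.5 + 7575.6 ≈ 10755 km.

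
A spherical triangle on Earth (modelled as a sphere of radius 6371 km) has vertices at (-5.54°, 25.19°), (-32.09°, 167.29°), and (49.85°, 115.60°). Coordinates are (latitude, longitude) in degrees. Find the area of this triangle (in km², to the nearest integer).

Side lengths (central angles): a = 1.6383, b = 1.6493, c = 2.2321 rad; semiperimeter s = 2.7598.
By l'Huilier's theorem, tan(E/4) = √[tan(s/2) tan((s−a)/2) tan((s−b)/2) tan((s−c)/2)], giving spherical excess E = 2.5431 rad.
Area = E·R² = 2.5431 × (6371)² ≈ 103225348 km².

103225348 km²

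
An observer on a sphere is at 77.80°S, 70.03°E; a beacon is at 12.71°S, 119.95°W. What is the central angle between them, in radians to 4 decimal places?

1.5588 rad

In radians: φ₁ = -1.3579, φ₂ = -0.2218, Δλ = 170.020° = 2.9674 rad.
cos c = sin φ₁ sin φ₂ + cos φ₁ cos φ₂ cos Δλ = (-0.9774)(-0.2200) + (0.2113)(0.9755)(-0.9849) = 0.01202,
so c = arccos(0.01202) = 1.55878 rad.
So the angular separation is 1.5588 rad.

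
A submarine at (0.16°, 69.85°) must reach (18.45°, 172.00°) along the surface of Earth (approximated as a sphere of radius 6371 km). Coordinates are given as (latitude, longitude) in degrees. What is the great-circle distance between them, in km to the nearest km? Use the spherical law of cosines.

11282 km

Let φ₁ = 0.0028 rad, φ₂ = 0.3220 rad, and Δλ = 1.7829 rad.
cos c = sin φ₁ sin φ₂ + cos φ₁ cos φ₂ cos Δλ = (0.0028)(0.3165) + (1.0000)(0.9486)(-0.2105) = -0.19877,
so c = arccos(-0.19877) = 1.77090 rad.
Distance = R·c = 6371 × 1.7709 ≈ 11282 km.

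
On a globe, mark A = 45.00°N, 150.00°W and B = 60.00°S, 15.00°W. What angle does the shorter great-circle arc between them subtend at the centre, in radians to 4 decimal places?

2.6107 rad

Let φ₁ = 0.7854 rad, φ₂ = -1.0472 rad, and Δλ = 2.3562 rad.
cos c = sin φ₁ sin φ₂ + cos φ₁ cos φ₂ cos Δλ = (0.7071)(-0.8660) + (0.7071)(0.5000)(-0.7071) = -0.86237,
so c = arccos(-0.86237) = 2.61073 rad.
So the angular separation is 2.6107 rad.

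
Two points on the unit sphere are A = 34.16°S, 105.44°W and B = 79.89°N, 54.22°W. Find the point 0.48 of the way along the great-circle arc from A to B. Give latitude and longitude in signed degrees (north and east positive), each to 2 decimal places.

The central angle between A and B is δ = 2.0508 rad.
With f = 0.48, the slerp weights are sin((1−f)δ)/sin δ = 0.9870 and sin(fδ)/sin δ = 0.9391.
Weighted sum of the unit vectors: (0.9870)·(-0.2203,-0.7976,-0.5615) + (0.9391)·(0.1026,-0.1424,0.9845) = (-0.1211, -0.9210, 0.3703).
Converting back: φ = atan2(z, √(x²+y²)) = 21.73°, λ = atan2(y, x) = -97.49°.

21.73°, -97.49°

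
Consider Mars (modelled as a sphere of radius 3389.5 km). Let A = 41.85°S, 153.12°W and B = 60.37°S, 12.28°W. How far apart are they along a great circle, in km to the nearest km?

4311 km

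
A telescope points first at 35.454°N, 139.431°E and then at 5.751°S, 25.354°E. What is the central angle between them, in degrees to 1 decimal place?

In radians: φ₁ = 0.6188, φ₂ = -0.1004, Δλ = -114.077° = -1.9910 rad.
Haversine: a = sin²(Δφ/2) + cos φ₁ cos φ₂ sin²(Δλ/2) = 0.1238 + (0.8146)(0.9950)(0.7040) = 0.69439.
Central angle c = 2·arcsin(√a) = 1.97009 rad.
So the angular separation is 112.9°.

112.9°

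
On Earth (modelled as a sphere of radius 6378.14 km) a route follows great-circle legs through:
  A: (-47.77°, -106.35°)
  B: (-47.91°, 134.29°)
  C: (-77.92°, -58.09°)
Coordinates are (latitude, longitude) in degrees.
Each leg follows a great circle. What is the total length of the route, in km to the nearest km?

13888 km

Leg A→B: central angle 1.2360 rad, distance 7883.2 km.
Leg B→C: central angle 0.9414 rad, distance 6004.5 km.
Total: 7883.2 + 6004.5 ≈ 13888 km.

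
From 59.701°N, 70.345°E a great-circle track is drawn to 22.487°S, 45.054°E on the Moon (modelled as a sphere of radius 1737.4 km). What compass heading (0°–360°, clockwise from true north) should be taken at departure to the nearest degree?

203°

Δλ = -25.291° = -0.4414 rad.
y = sin Δλ · cos φ₂ = (-0.4272)(0.9240) = -0.3947
x = cos φ₁ sin φ₂ − sin φ₁ cos φ₂ cos Δλ = (0.5045)(-0.3825) − (0.8634)(0.9240)(0.9041) = -0.9143
θ = atan2(y, x) = -156.65°; adding 360° gives 203°.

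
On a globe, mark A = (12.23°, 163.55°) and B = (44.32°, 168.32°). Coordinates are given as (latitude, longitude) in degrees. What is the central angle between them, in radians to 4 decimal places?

With latitudes φ₁ = 12.230°, φ₂ = 44.320° and longitude difference Δλ = 4.770°:
cos c = sin φ₁ sin φ₂ + cos φ₁ cos φ₂ cos Δλ = (0.2118)(0.6987) + (0.9773)(0.7154)(0.9965) = 0.84479,
so c = arccos(0.84479) = 0.56462 rad.
So the angular separation is 0.5646 rad.

0.5646 rad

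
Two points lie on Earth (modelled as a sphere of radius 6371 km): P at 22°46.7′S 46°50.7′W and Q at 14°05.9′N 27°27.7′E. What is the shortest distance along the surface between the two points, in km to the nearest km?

9064 km

With latitudes φ₁ = -22.778°, φ₂ = 14.098° and longitude difference Δλ = 74.307°:
cos c = sin φ₁ sin φ₂ + cos φ₁ cos φ₂ cos Δλ = (-0.3872)(0.2436) + (0.9220)(0.9699)(0.2705) = 0.14757,
so c = arccos(0.14757) = 1.42268 rad.
Distance = R·c = 6371 × 1.4227 ≈ 9064 km.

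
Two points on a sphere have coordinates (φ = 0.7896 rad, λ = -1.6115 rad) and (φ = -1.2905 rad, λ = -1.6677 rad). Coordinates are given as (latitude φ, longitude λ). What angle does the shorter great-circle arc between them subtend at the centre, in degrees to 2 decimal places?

119.20°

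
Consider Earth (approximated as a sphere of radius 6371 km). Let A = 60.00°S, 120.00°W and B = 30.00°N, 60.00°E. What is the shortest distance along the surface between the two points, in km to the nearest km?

16679 km

In radians: φ₁ = -1.0472, φ₂ = 0.5236, Δλ = -180.000° = -3.1416 rad.
cos c = sin φ₁ sin φ₂ + cos φ₁ cos φ₂ cos Δλ = (-0.8660)(0.5000) + (0.5000)(0.8660)(-1.0000) = -0.86603,
so c = arccos(-0.86603) = 2.61799 rad.
Distance = R·c = 6371 × 2.6180 ≈ 16679 km.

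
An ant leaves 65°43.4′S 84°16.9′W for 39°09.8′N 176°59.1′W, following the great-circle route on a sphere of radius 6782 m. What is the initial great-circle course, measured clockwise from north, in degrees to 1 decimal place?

286.3°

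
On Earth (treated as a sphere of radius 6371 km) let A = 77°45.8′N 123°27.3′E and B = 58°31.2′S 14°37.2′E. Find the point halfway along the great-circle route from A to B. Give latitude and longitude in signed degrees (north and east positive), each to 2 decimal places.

14.08°, 38.47°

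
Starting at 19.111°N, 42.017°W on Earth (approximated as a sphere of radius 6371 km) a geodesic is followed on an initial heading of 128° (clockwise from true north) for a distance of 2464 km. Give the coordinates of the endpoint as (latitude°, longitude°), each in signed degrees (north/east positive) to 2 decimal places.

Angular distance δ = d/R = 2464/6371 = 0.38675 rad; initial bearing θ = 2.2340 rad.
sin φ₂ = sin φ₁ cos δ + cos φ₁ sin δ cos θ = (0.3274)(0.9261) + (0.9449)(0.3772)(-0.6157) = 0.0838, so φ₂ = 4.81°.
Δλ = atan2(sin θ sin δ cos φ₁, cos δ − sin φ₁ sin φ₂) = atan2(0.2808, 0.8987) = 17.354°.
λ₂ = -42.017° + 17.354° = -24.66°.

4.81°, -24.66°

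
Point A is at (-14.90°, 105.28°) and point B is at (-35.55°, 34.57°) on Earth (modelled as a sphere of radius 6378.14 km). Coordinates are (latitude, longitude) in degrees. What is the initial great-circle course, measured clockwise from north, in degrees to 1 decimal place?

237.3°

Δλ = -70.710° = -1.2341 rad.
y = sin Δλ · cos φ₂ = (-0.9439)(0.8136) = -0.7679
x = cos φ₁ sin φ₂ − sin φ₁ cos φ₂ cos Δλ = (0.9664)(-0.5814) − (-0.2571)(0.8136)(0.3303) = -0.4928
θ = atan2(y, x) = -122.69°; adding 360° gives 237.3°.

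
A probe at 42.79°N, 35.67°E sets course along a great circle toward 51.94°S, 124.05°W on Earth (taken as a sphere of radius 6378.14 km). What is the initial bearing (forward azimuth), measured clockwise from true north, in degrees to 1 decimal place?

With φ₁ = 0.7468, φ₂ = -0.9065, Δλ = -2.7876 rad, the forward-azimuth formula gives
θ = atan2( sin Δλ cos φ₂ , cos φ₁ sin φ₂ − sin φ₁ cos φ₂ cos Δλ ) = atan2(-0.2137, -0.1850) = -130.88°.
Adding 360° brings this into [0°, 360°): 229.1°.

229.1°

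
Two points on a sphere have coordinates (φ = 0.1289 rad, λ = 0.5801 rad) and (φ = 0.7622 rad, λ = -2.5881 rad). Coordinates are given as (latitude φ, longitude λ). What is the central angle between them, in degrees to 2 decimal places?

128.93°

Let φ₁ = 0.1289 rad, φ₂ = 0.7622 rad, and Δλ = 3.1150 rad.
cos c = sin φ₁ sin φ₂ + cos φ₁ cos φ₂ cos Δλ = (0.1285)(0.6905) + (0.9917)(0.7233)(-0.9996) = -0.62830,
so c = arccos(-0.62830) = 2.25017 rad.
So the angular separation is 128.93°.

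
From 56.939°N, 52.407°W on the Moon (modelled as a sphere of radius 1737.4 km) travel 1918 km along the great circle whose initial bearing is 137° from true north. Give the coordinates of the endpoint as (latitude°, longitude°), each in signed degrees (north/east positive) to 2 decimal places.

Angular distance δ = d/R = 1918/1737.4 = 1.10395 rad; initial bearing θ = 2.3911 rad.
sin φ₂ = sin φ₁ cos δ + cos φ₁ sin δ cos θ = (0.8381)(0.4501) + (0.5455)(0.8930)(-0.7314) = 0.0209, so φ₂ = 1.20°.
Δλ = atan2(sin θ sin δ cos φ₁, cos δ − sin φ₁ sin φ₂) = atan2(0.3322, 0.4325) = 37.528°.
λ₂ = -52.407° + 37.528° = -14.88°.

1.20°, -14.88°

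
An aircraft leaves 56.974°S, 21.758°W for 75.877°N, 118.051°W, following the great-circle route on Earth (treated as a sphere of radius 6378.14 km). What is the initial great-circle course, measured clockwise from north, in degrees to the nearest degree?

Δλ = -96.293° = -1.6806 rad.
y = sin Δλ · cos φ₂ = (-0.9940)(0.2440) = -0.2425
x = cos φ₁ sin φ₂ − sin φ₁ cos φ₂ cos Δλ = (0.5450)(0.9698) − (-0.8384)(0.2440)(-0.1096) = 0.5061
θ = atan2(y, x) = -25.60°; adding 360° gives 334°.

334°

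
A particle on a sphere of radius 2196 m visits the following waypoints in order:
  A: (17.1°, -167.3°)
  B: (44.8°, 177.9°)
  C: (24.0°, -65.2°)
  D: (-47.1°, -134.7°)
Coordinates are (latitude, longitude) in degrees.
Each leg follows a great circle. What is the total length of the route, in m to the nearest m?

8253 m

Leg A→B: central angle 0.5298 rad, distance 1163.5 m.
Leg B→C: central angle 1.5775 rad, distance 3464.1 m.
Leg C→D: central angle 1.6511 rad, distance 3625.7 m.
Total: 1163.5 + 3464.1 + 3625.7 ≈ 8253 m.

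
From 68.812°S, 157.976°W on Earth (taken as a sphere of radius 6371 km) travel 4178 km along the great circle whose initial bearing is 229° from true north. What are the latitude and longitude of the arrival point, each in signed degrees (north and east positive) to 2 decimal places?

-62.08°, 101.37°

Angular distance δ = d/R = 4178/6371 = 0.65578 rad; initial bearing θ = 3.9968 rad.
sin φ₂ = sin φ₁ cos δ + cos φ₁ sin δ cos θ = (-0.9324)(0.7926) + (0.3614)(0.6098)(-0.6561) = -0.8836, so φ₂ = -62.08°.
Δλ = atan2(sin θ sin δ cos φ₁, cos δ − sin φ₁ sin φ₂) = atan2(-0.1663, -0.0313) = -100.651°.
λ₂ = -157.976° − 100.651° = -258.63° → 101.37° after wrapping to (−180°, 180°].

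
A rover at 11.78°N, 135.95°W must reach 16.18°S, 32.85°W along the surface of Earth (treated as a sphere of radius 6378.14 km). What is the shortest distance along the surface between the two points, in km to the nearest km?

11762 km

With latitudes φ₁ = 11.780°, φ₂ = -16.180° and longitude difference Δλ = 103.100°:
cos c = sin φ₁ sin φ₂ + cos φ₁ cos φ₂ cos Δλ = (0.2042)(-0.2787) + (0.9789)(0.9604)(-0.2267) = -0.26998,
so c = arccos(-0.26998) = 1.84417 rad.
Distance = R·c = 6378.14 × 1.8442 ≈ 11762 km.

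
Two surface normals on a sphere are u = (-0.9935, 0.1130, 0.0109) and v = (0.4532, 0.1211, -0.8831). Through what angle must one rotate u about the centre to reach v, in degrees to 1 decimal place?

116.5°

u·v = -0.4462; |u| = 1.0000, |v| = 1.0000.
cos θ = (u·v)/(|u||v|) = -0.4462, so θ = 116.5°.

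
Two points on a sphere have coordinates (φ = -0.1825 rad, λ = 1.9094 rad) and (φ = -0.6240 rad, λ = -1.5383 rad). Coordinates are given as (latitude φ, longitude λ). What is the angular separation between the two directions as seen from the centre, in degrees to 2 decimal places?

Let φ₁ = -0.1825 rad, φ₂ = -0.6240 rad, and Δλ = 2.8355 rad.
cos c = sin φ₁ sin φ₂ + cos φ₁ cos φ₂ cos Δλ = (-0.1815)(-0.5843) + (0.9834)(0.8115)(-0.9535) = -0.65493,
so c = arccos(-0.65493) = 2.28489 rad.
So the angular separation is 130.91°.

130.91°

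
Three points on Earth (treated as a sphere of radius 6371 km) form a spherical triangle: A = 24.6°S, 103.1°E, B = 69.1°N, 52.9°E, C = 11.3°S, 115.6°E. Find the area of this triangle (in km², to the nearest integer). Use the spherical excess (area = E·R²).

Side lengths (central angles): a = 1.5934, b = 0.3109, c = 1.7531 rad; semiperimeter s = 1.8287.
By l'Huilier's theorem, tan(E/4) = √[tan(s/2) tan((s−a)/2) tan((s−b)/2) tan((s−c)/2)], giving spherical excess E = 0.2962 rad.
Area = E·R² = 0.2962 × (6371)² ≈ 12024628 km².

12024628 km²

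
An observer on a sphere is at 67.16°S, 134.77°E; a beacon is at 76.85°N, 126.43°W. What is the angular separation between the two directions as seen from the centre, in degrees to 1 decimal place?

155.6°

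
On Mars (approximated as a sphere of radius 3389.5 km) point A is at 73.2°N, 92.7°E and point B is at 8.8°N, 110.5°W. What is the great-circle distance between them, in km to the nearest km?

In radians: φ₁ = 1.2776, φ₂ = 0.1536, Δλ = 156.800° = 2.7367 rad.
cos c = sin φ₁ sin φ₂ + cos φ₁ cos φ₂ cos Δλ = (0.9573)(0.1530) + (0.2890)(0.9882)(-0.9191) = -0.11608,
so c = arccos(-0.11608) = 1.68713 rad.
Distance = R·c = 3389.5 × 1.6871 ≈ 5719 km.

5719 km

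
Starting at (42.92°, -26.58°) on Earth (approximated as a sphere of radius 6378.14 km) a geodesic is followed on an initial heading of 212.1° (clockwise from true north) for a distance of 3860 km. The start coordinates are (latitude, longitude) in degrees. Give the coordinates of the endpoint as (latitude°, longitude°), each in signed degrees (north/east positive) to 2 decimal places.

11.95°, -44.58°

Angular distance δ = d/R = 3860/6378.14 = 0.60519 rad; initial bearing θ = 3.7018 rad.
sin φ₂ = sin φ₁ cos δ + cos φ₁ sin δ cos θ = (0.6810)(0.8224) + (0.7323)(0.5689)(-0.8471) = 0.2071, so φ₂ = 11.95°.
Δλ = atan2(sin θ sin δ cos φ₁, cos δ − sin φ₁ sin φ₂) = atan2(-0.2214, 0.6814) = -18.000°.
λ₂ = -26.580° − 18.000° = -44.58°.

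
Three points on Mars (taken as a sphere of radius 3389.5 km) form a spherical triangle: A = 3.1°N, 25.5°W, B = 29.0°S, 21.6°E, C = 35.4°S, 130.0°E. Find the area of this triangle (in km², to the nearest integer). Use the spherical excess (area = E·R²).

Side lengths (central angles): a = 1.5150, b = 2.4527, c = 0.9664 rad; semiperimeter s = 2.4670.
By l'Huilier's theorem, tan(E/4) = √[tan(s/2) tan((s−a)/2) tan((s−b)/2) tan((s−c)/2)], giving spherical excess E = 0.3947 rad.
Area = E·R² = 0.3947 × (3389.5)² ≈ 4534476 km².

4534476 km²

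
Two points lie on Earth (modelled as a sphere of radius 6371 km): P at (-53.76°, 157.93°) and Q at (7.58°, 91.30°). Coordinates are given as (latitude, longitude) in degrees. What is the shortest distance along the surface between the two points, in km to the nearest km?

9202 km

In radians: φ₁ = -0.9383, φ₂ = 0.1323, Δλ = -66.630° = -1.1629 rad.
Haversine: a = sin²(Δφ/2) + cos φ₁ cos φ₂ sin²(Δλ/2) = 0.2602 + (0.5912)(0.9913)(0.3017) = 0.43697.
Central angle c = 2·arcsin(√a) = 1.44440 rad.
Distance = R·c = 6371 × 1.4444 ≈ 9202 km.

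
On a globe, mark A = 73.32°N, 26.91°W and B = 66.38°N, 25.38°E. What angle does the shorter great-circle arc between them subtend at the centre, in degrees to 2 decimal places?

With latitudes φ₁ = 73.320°, φ₂ = 66.380° and longitude difference Δλ = 52.290°:
Haversine: a = sin²(Δφ/2) + cos φ₁ cos φ₂ sin²(Δλ/2) = 0.0037 + (0.2870)(0.4007)(0.1942) = 0.02599.
Central angle c = 2·arcsin(√a) = 0.32386 rad.
So the angular separation is 18.56°.

18.56°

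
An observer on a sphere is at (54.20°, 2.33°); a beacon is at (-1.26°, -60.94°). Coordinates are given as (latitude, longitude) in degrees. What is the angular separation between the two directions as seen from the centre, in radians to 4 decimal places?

With latitudes φ₁ = 54.200°, φ₂ = -1.260° and longitude difference Δλ = -63.270°:
Haversine: a = sin²(Δφ/2) + cos φ₁ cos φ₂ sin²(Δλ/2) = 0.2165 + (0.5850)(0.9998)(0.2751) = 0.37740.
Central angle c = 2·arcsin(√a) = 1.32306 rad.
So the angular separation is 1.3231 rad.

1.3231 rad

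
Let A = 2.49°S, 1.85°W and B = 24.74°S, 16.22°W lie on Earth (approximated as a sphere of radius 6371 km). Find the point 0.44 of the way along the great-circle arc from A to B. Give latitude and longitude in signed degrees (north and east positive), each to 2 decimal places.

-12.38°, -7.85°

Central angle δ = 0.4575 rad. Interpolating on the sphere with fraction f = 0.44:
P = [sin((1−f)δ)·A + sin(fδ)·B] / sin δ = 0.5737·A + 0.4527·B in Cartesian coordinates,
giving P = (0.9676, -0.1333, -0.2144), i.e. latitude -12.38°, longitude -7.85°.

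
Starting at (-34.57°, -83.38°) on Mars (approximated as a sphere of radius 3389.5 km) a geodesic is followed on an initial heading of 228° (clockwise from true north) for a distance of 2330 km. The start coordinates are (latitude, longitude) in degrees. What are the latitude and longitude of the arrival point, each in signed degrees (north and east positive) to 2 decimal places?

-52.01°, -133.39°

Angular distance δ = d/R = 2330/3389.5 = 0.68742 rad; initial bearing θ = 3.9794 rad.
sin φ₂ = sin φ₁ cos δ + cos φ₁ sin δ cos θ = (-0.5674)(0.7729) + (0.8234)(0.6345)(-0.6691) = -0.7882, so φ₂ = -52.01°.
Δλ = atan2(sin θ sin δ cos φ₁, cos δ − sin φ₁ sin φ₂) = atan2(-0.3883, 0.3257) = -50.013°.
λ₂ = -83.380° − 50.013° = -133.39°.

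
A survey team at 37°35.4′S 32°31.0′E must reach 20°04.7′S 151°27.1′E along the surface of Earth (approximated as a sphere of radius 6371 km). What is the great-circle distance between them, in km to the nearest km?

10971 km

With latitudes φ₁ = -37.590°, φ₂ = -20.078° and longitude difference Δλ = 118.935°:
cos c = sin φ₁ sin φ₂ + cos φ₁ cos φ₂ cos Δλ = (-0.6100)(-0.3433) + (0.7924)(0.9392)(-0.4838) = -0.15066,
so c = arccos(-0.15066) = 1.72203 rad.
Distance = R·c = 6371 × 1.7220 ≈ 10971 km.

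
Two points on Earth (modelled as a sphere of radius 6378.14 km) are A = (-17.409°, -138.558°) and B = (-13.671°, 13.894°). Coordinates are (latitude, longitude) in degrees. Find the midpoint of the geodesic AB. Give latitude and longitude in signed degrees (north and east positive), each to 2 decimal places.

Central angle δ = 2.4209 rad. Interpolating on the sphere with fraction f = 0.5:
P = [sin((1−f)δ)·A + sin(fδ)·B] / sin δ = 1.4180·A + 1.4180·B in Cartesian coordinates,
giving P = (0.3232, -0.5647, -0.7594), i.e. latitude -49.41°, longitude -60.21°.

-49.41°, -60.21°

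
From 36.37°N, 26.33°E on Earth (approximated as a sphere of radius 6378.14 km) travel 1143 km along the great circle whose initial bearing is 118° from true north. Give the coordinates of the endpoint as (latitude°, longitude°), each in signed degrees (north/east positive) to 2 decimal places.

31.07°, 36.92°

Angular distance δ = d/R = 1143/6378.14 = 0.17921 rad; initial bearing θ = 2.0595 rad.
sin φ₂ = sin φ₁ cos δ + cos φ₁ sin δ cos θ = (0.5930)(0.9840) + (0.8052)(0.1782)(-0.4695) = 0.5161, so φ₂ = 31.07°.
Δλ = atan2(sin θ sin δ cos φ₁, cos δ − sin φ₁ sin φ₂) = atan2(0.1267, 0.6779) = 10.588°.
λ₂ = 26.330° + 10.588° = 36.92°.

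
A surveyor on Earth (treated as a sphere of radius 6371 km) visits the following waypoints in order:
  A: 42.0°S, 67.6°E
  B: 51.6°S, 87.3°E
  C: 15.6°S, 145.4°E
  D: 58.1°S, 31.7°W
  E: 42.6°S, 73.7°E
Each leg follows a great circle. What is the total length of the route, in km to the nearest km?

26999 km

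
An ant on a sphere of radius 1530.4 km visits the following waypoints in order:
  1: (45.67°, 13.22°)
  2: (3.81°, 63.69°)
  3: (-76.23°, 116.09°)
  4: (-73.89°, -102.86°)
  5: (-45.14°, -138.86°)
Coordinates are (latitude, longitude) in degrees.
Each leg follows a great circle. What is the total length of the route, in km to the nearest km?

5530 km

Leg 1→2: central angle 1.0572 rad, distance 1617.9 km.
Leg 2→3: central angle 1.4903 rad, distance 2280.8 km.
Leg 3→4: central angle 0.4912 rad, distance 751.8 km.
Leg 4→5: central angle 0.5747 rad, distance 879.5 km.
Total: 1617.9 + 2280.8 + 751.8 + 879.5 ≈ 5530 km.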